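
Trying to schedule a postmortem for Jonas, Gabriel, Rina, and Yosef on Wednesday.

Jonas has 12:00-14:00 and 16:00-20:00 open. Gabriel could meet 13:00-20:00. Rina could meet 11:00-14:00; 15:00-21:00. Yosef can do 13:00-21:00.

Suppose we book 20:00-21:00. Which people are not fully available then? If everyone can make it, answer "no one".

Gabriel, Jonas

Jonas: not fully free for 20:00-21:00. Gabriel: not fully free for 20:00-21:00. Rina: free for 20:00-21:00. Yosef: free for 20:00-21:00.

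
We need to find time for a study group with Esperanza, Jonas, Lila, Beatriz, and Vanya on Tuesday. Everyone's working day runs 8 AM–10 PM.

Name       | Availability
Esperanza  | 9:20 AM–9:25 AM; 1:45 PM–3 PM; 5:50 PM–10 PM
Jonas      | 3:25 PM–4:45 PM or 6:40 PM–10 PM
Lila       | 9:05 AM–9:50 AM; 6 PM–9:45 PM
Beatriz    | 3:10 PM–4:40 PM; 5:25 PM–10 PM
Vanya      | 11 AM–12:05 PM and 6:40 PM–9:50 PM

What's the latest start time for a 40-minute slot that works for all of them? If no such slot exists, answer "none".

21:05

Esperanza ∩ Jonas: 18:40-22:00.
Esperanza ∩ Jonas ∩ Lila: 18:40-21:45.
Esperanza ∩ Jonas ∩ Lila ∩ Beatriz: 18:40-21:45.
Esperanza ∩ Jonas ∩ Lila ∩ Beatriz ∩ Vanya: 18:40-21:45.
The last common window of at least 40 minutes is 18:40-21:45; a 40-minute meeting can start as late as 21:05 and still end by 21:45.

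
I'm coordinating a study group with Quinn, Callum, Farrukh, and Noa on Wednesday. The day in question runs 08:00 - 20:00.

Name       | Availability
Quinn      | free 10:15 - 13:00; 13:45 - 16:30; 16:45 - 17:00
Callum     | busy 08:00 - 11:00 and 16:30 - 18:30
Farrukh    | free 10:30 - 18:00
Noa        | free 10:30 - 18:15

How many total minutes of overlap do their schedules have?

285

Quinn free: 10:15-13:00, 13:45-16:30, 16:45-17:00.
Callum free: 11:00-16:30, 18:30-20:00 (invert busy blocks within the working day).
Farrukh free: 10:30-18:00.
Noa free: 10:30-18:15.
Quinn ∩ Callum: 11:00-13:00, 13:45-16:30.
Quinn ∩ Callum ∩ Farrukh: 11:00-13:00, 13:45-16:30.
Quinn ∩ Callum ∩ Farrukh ∩ Noa: 11:00-13:00, 13:45-16:30.
So the common availability across everyone is 11:00-13:00, 13:45-16:30.
Summing the common windows: 120 + 165 = 285 minutes.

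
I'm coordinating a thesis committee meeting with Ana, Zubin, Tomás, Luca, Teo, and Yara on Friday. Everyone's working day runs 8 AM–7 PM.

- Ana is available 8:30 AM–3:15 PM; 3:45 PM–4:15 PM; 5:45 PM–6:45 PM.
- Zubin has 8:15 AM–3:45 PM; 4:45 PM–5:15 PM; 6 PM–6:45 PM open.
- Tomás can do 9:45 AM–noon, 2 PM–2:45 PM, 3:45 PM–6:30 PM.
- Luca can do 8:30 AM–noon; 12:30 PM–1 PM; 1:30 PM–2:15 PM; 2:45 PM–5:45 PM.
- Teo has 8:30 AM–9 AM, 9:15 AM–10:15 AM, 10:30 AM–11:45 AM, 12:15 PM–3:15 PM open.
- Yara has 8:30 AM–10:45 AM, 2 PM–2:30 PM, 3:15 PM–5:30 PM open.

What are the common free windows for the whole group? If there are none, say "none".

09:45-10:15, 10:30-10:45, 14:00-14:15

Ana ∩ Zubin: 08:30-15:15, 18:00-18:45.
Ana ∩ Zubin ∩ Tomás: 09:45-12:00, 14:00-14:45, 18:00-18:30.
Ana ∩ Zubin ∩ Tomás ∩ Luca: 09:45-12:00, 14:00-14:15.
Ana ∩ Zubin ∩ Tomás ∩ Luca ∩ Teo: 09:45-10:15, 10:30-11:45, 14:00-14:15.
Ana ∩ Zubin ∩ Tomás ∩ Luca ∩ Teo ∩ Yara: 09:45-10:15, 10:30-10:45, 14:00-14:15.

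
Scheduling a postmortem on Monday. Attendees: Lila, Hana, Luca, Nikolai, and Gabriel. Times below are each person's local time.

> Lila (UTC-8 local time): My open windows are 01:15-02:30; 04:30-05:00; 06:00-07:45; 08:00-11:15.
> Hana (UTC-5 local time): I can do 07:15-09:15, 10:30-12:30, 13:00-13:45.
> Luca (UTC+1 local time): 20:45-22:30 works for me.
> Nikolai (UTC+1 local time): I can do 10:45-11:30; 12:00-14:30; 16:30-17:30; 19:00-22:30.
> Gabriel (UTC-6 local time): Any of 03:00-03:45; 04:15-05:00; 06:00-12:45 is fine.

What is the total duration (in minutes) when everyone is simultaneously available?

0

Lila in UTC: 09:15-10:30, 12:30-13:00, 14:00-15:45, 16:00-19:15 (add 8h to convert from UTC-8).
Hana in UTC: 12:15-14:15, 15:30-17:30, 18:00-18:45 (add 5h to convert from UTC-5).
Luca in UTC: 19:45-21:30 (subtract 1h to convert from UTC+1).
Nikolai in UTC: 09:45-10:30, 11:00-13:30, 15:30-16:30, 18:00-21:30 (subtract 1h to convert from UTC+1).
Gabriel in UTC: 09:00-09:45, 10:15-11:00, 12:00-18:45 (add 6h to convert from UTC-6).
Lila ∩ Hana: 12:30-13:00, 14:00-14:15, 15:30-15:45, 16:00-17:30, 18:00-18:45.
Lila ∩ Hana ∩ Luca: ∅.
Lila ∩ Hana ∩ Luca ∩ Nikolai: ∅.
Lila ∩ Hana ∩ Luca ∩ Nikolai ∩ Gabriel: ∅.
There is no time when everyone is free.
There is no common window, so the total is 0 minutes.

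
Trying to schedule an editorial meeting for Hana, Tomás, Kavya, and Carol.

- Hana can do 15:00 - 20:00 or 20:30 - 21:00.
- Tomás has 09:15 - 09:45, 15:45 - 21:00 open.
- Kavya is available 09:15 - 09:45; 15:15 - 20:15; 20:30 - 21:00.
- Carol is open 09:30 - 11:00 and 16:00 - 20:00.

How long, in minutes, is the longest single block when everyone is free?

Hana ∩ Tomás: 15:45-20:00, 20:30-21:00.
Hana ∩ Tomás ∩ Kavya: 15:45-20:00, 20:30-21:00.
Hana ∩ Tomás ∩ Kavya ∩ Carol: 16:00-20:00.
The longest is 16:00-20:00 at 240 minutes.

240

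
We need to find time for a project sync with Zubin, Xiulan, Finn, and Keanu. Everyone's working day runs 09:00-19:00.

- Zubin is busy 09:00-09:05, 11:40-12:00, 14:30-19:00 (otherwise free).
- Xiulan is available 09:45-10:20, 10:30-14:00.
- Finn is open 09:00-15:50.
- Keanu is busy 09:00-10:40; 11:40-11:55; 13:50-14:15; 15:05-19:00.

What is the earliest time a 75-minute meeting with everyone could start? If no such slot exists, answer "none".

Zubin free: 09:05-11:40, 12:00-14:30 (invert busy blocks within the working day).
Xiulan free: 09:45-10:20, 10:30-14:00.
Finn free: 09:00-15:50.
Keanu free: 10:40-11:40, 11:55-13:50, 14:15-15:05 (invert busy blocks within the working day).
Zubin ∩ Xiulan: 09:45-10:20, 10:30-11:40, 12:00-14:00.
Zubin ∩ Xiulan ∩ Finn: 09:45-10:20, 10:30-11:40, 12:00-14:00.
Zubin ∩ Xiulan ∩ Finn ∩ Keanu: 10:40-11:40, 12:00-13:50.
The first common window of at least 75 minutes is 12:00-13:50, so the earliest start is 12:00.

12:00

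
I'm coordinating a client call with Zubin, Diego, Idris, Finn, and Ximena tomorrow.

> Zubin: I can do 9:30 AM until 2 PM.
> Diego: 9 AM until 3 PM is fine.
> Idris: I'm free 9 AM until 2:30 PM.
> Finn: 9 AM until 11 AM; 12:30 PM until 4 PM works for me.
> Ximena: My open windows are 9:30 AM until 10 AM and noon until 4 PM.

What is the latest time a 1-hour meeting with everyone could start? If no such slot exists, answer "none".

Zubin ∩ Diego: 09:30-14:00.
Zubin ∩ Diego ∩ Idris: 09:30-14:00.
Zubin ∩ Diego ∩ Idris ∩ Finn: 09:30-11:00, 12:30-14:00.
Zubin ∩ Diego ∩ Idris ∩ Finn ∩ Ximena: 09:30-10:00, 12:30-14:00.
The last common window of at least 60 minutes is 12:30-14:00; a 60-minute meeting can start as late as 13:00 and still end by 14:00.

13:00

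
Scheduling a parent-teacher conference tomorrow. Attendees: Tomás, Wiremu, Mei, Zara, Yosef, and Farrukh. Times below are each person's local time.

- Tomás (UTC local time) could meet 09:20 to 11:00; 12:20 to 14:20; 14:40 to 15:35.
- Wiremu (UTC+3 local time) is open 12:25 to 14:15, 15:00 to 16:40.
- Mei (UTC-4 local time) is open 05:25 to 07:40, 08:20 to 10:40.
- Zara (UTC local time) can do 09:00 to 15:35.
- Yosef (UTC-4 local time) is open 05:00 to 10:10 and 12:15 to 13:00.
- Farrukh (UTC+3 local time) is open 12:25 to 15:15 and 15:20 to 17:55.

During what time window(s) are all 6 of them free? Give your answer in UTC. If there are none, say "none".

Tomás in UTC: 09:20-11:00, 12:20-14:20, 14:40-15:35.
Wiremu in UTC: 09:25-11:15, 12:00-13:40 (subtract 3h to convert from UTC+3).
Mei in UTC: 09:25-11:40, 12:20-14:40 (add 4h to convert from UTC-4).
Zara in UTC: 09:00-15:35.
Yosef in UTC: 09:00-14:10, 16:15-17:00 (add 4h to convert from UTC-4).
Farrukh in UTC: 09:25-12:15, 12:20-14:55 (subtract 3h to convert from UTC+3).
Tomás ∩ Wiremu: 09:25-11:00, 12:20-13:40.
Tomás ∩ Wiremu ∩ Mei: 09:25-11:00, 12:20-13:40.
Tomás ∩ Wiremu ∩ Mei ∩ Zara: 09:25-11:00, 12:20-13:40.
Tomás ∩ Wiremu ∩ Mei ∩ Zara ∩ Yosef: 09:25-11:00, 12:20-13:40.
Tomás ∩ Wiremu ∩ Mei ∩ Zara ∩ Yosef ∩ Farrukh: 09:25-11:00, 12:20-13:40.

09:25-11:00, 12:20-13:40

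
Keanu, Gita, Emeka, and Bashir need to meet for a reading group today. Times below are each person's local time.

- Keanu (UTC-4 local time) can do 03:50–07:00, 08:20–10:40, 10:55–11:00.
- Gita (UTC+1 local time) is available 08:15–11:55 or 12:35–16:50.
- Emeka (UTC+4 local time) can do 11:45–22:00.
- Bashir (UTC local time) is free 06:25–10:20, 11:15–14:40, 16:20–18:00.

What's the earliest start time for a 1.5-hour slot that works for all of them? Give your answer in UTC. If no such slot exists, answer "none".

07:50

Keanu in UTC: 07:50-11:00, 12:20-14:40, 14:55-15:00 (add 4h to convert from UTC-4).
Gita in UTC: 07:15-10:55, 11:35-15:50 (subtract 1h to convert from UTC+1).
Emeka in UTC: 07:45-18:00 (subtract 4h to convert from UTC+4).
Bashir in UTC: 06:25-10:20, 11:15-14:40, 16:20-18:00.
Keanu ∩ Gita: 07:50-10:55, 12:20-14:40, 14:55-15:00.
Keanu ∩ Gita ∩ Emeka: 07:50-10:55, 12:20-14:40, 14:55-15:00.
Keanu ∩ Gita ∩ Emeka ∩ Bashir: 07:50-10:20, 12:20-14:40.
The first common window of at least 90 minutes is 07:50-10:20, so the earliest start is 07:50.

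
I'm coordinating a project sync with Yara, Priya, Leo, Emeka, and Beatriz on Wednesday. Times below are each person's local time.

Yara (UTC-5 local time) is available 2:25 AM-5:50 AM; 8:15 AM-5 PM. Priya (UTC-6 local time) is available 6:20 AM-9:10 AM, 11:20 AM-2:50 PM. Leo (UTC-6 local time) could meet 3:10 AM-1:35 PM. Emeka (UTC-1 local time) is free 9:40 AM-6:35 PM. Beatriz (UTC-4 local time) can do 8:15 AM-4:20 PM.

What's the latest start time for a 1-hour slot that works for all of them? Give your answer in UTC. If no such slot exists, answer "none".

18:35

Yara in UTC: 07:25-10:50, 13:15-22:00 (add 5h to convert from UTC-5).
Priya in UTC: 12:20-15:10, 17:20-20:50 (add 6h to convert from UTC-6).
Leo in UTC: 09:10-19:35 (add 6h to convert from UTC-6).
Emeka in UTC: 10:40-19:35 (add 1h to convert from UTC-1).
Beatriz in UTC: 12:15-20:20 (add 4h to convert from UTC-4).
Yara ∩ Priya: 13:15-15:10, 17:20-20:50.
Yara ∩ Priya ∩ Leo: 13:15-15:10, 17:20-19:35.
Yara ∩ Priya ∩ Leo ∩ Emeka: 13:15-15:10, 17:20-19:35.
Yara ∩ Priya ∩ Leo ∩ Emeka ∩ Beatriz: 13:15-15:10, 17:20-19:35.
Those are the intersection windows.
The last common window of at least 60 minutes is 17:20-19:35; a 60-minute meeting can start as late as 18:35 and still end by 19:35.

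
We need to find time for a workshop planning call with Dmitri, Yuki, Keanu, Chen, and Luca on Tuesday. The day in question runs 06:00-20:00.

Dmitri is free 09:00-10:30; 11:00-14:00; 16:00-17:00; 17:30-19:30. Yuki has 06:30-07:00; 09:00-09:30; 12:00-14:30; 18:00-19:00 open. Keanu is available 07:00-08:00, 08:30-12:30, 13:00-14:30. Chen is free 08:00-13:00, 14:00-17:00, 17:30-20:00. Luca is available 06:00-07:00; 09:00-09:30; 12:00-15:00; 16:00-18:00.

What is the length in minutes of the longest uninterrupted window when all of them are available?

30

Dmitri ∩ Yuki: 09:00-09:30, 12:00-14:00, 18:00-19:00.
Dmitri ∩ Yuki ∩ Keanu: 09:00-09:30, 12:00-12:30, 13:00-14:00.
Dmitri ∩ Yuki ∩ Keanu ∩ Chen: 09:00-09:30, 12:00-12:30.
Dmitri ∩ Yuki ∩ Keanu ∩ Chen ∩ Luca: 09:00-09:30, 12:00-12:30.
So the common availability across everyone is 09:00-09:30, 12:00-12:30.
The longest is 09:00-09:30 at 30 minutes.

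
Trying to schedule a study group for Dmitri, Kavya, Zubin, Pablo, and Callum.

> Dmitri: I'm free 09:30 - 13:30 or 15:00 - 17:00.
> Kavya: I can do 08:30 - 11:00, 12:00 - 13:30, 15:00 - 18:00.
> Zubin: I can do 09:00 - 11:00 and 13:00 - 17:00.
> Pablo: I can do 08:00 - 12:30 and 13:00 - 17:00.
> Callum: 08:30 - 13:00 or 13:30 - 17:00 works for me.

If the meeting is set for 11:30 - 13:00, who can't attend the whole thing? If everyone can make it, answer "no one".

Kavya, Pablo, Zubin

Dmitri: free for 11:30-13:00. Kavya: not fully free for 11:30-13:00. Zubin: not fully free for 11:30-13:00. Pablo: not fully free for 11:30-13:00. Callum: free for 11:30-13:00.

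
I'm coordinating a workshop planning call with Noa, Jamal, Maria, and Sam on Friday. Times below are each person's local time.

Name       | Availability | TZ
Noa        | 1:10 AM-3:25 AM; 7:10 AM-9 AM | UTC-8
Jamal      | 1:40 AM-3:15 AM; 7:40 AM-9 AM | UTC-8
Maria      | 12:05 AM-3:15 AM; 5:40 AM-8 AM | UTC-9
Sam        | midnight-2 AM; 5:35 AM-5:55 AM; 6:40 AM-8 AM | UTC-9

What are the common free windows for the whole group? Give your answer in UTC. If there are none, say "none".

Noa in UTC: 09:10-11:25, 15:10-17:00 (add 8h to convert from UTC-8).
Jamal in UTC: 09:40-11:15, 15:40-17:00 (add 8h to convert from UTC-8).
Maria in UTC: 09:05-12:15, 14:40-17:00 (add 9h to convert from UTC-9).
Sam in UTC: 09:00-11:00, 14:35-14:55, 15:40-17:00 (add 9h to convert from UTC-9).
Noa ∩ Jamal: 09:40-11:15, 15:40-17:00.
Noa ∩ Jamal ∩ Maria: 09:40-11:15, 15:40-17:00.
Noa ∩ Jamal ∩ Maria ∩ Sam: 09:40-11:00, 15:40-17:00.

09:40-11:00, 15:40-17:00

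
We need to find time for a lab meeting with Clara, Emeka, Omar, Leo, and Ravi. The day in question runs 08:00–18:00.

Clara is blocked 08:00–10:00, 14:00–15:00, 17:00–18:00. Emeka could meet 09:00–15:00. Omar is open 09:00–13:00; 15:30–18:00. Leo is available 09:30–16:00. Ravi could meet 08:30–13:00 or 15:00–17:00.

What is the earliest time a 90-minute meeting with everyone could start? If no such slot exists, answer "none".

10:00

Clara free: 10:00-14:00, 15:00-17:00 (invert busy blocks within the working day).
Emeka free: 09:00-15:00.
Omar free: 09:00-13:00, 15:30-18:00.
Leo free: 09:30-16:00.
Ravi free: 08:30-13:00, 15:00-17:00.
Clara ∩ Emeka: 10:00-14:00.
Clara ∩ Emeka ∩ Omar: 10:00-13:00.
Clara ∩ Emeka ∩ Omar ∩ Leo: 10:00-13:00.
Clara ∩ Emeka ∩ Omar ∩ Leo ∩ Ravi: 10:00-13:00.
Those are the intersection windows.
The first common window of at least 90 minutes is 10:00-13:00, so the earliest start is 10:00.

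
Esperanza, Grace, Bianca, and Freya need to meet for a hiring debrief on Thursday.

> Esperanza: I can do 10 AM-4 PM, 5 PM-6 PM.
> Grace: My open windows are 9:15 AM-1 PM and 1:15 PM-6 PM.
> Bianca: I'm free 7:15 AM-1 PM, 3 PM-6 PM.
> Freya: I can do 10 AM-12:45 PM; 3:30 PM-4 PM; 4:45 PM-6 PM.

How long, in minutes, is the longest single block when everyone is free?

Esperanza ∩ Grace: 10:00-13:00, 13:15-16:00, 17:00-18:00.
Esperanza ∩ Grace ∩ Bianca: 10:00-13:00, 15:00-16:00, 17:00-18:00.
Esperanza ∩ Grace ∩ Bianca ∩ Freya: 10:00-12:45, 15:30-16:00, 17:00-18:00.
The longest is 10:00-12:45 at 165 minutes.

165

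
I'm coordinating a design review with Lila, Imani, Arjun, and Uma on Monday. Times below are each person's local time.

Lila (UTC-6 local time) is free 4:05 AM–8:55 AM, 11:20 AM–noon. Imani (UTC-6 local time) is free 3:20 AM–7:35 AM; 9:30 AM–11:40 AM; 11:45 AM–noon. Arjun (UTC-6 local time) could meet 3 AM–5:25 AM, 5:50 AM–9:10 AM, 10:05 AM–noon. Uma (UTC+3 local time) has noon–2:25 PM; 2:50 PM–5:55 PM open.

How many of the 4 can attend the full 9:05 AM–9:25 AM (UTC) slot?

2

Lila in UTC: 10:05-14:55, 17:20-18:00 (add 6h to convert from UTC-6).
Imani in UTC: 09:20-13:35, 15:30-17:40, 17:45-18:00 (add 6h to convert from UTC-6).
Arjun in UTC: 09:00-11:25, 11:50-15:10, 16:05-18:00 (add 6h to convert from UTC-6).
Uma in UTC: 09:00-11:25, 11:50-14:55 (subtract 3h to convert from UTC+3).
Arjun and Uma can make the full 09:05-09:25 slot — that's 2.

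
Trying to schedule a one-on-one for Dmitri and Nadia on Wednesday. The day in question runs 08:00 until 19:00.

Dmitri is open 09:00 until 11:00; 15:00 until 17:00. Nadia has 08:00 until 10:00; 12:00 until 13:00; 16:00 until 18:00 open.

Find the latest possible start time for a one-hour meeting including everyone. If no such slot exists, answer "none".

Dmitri ∩ Nadia: 09:00-10:00, 16:00-17:00.
So the common availability across everyone is 09:00-10:00, 16:00-17:00.
The last common window of at least 60 minutes is 16:00-17:00; a 60-minute meeting can start as late as 16:00 and still end by 17:00.

16:00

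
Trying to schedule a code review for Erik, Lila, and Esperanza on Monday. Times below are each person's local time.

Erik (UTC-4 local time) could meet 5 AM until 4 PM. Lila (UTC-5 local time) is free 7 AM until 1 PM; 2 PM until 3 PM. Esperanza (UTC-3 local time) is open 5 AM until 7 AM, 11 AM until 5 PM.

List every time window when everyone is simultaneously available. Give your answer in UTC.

Erik in UTC: 09:00-20:00 (add 4h to convert from UTC-4).
Lila in UTC: 12:00-18:00, 19:00-20:00 (add 5h to convert from UTC-5).
Esperanza in UTC: 08:00-10:00, 14:00-20:00 (add 3h to convert from UTC-3).
Erik ∩ Lila: 12:00-18:00, 19:00-20:00.
Erik ∩ Lila ∩ Esperanza: 14:00-18:00, 19:00-20:00.
So the common availability across everyone is 14:00-18:00, 19:00-20:00.

14:00-18:00, 19:00-20:00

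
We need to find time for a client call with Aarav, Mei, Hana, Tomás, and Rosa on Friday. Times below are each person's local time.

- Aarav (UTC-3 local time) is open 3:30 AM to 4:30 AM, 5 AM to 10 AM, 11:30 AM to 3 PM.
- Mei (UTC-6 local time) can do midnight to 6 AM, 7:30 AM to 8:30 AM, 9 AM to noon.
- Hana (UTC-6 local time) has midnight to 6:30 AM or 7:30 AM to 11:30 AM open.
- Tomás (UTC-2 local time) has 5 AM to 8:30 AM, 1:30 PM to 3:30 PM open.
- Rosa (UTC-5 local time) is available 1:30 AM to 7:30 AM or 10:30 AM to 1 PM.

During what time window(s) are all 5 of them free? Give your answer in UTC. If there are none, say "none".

07:00-07:30, 08:00-10:30, 15:30-17:30

Aarav in UTC: 06:30-07:30, 08:00-13:00, 14:30-18:00 (add 3h to convert from UTC-3).
Mei in UTC: 06:00-12:00, 13:30-14:30, 15:00-18:00 (add 6h to convert from UTC-6).
Hana in UTC: 06:00-12:30, 13:30-17:30 (add 6h to convert from UTC-6).
Tomás in UTC: 07:00-10:30, 15:30-17:30 (add 2h to convert from UTC-2).
Rosa in UTC: 06:30-12:30, 15:30-18:00 (add 5h to convert from UTC-5).
Aarav ∩ Mei: 06:30-07:30, 08:00-12:00, 15:00-18:00.
Aarav ∩ Mei ∩ Hana: 06:30-07:30, 08:00-12:00, 15:00-17:30.
Aarav ∩ Mei ∩ Hana ∩ Tomás: 07:00-07:30, 08:00-10:30, 15:30-17:30.
Aarav ∩ Mei ∩ Hana ∩ Tomás ∩ Rosa: 07:00-07:30, 08:00-10:30, 15:30-17:30.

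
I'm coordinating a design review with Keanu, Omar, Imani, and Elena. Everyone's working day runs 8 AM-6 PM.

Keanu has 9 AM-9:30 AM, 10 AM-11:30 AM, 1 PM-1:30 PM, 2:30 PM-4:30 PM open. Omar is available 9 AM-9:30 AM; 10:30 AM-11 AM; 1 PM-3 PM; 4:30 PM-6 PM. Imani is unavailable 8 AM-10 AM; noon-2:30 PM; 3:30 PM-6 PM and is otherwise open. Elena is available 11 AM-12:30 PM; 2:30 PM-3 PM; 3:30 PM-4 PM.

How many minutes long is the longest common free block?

Keanu free: 09:00-09:30, 10:00-11:30, 13:00-13:30, 14:30-16:30.
Omar free: 09:00-09:30, 10:30-11:00, 13:00-15:00, 16:30-18:00.
Imani free: 10:00-12:00, 14:30-15:30 (invert busy blocks within the working day).
Elena free: 11:00-12:30, 14:30-15:00, 15:30-16:00.
Keanu ∩ Omar: 09:00-09:30, 10:30-11:00, 13:00-13:30, 14:30-15:00.
Keanu ∩ Omar ∩ Imani: 10:30-11:00, 14:30-15:00.
Keanu ∩ Omar ∩ Imani ∩ Elena: 14:30-15:00.
The longest is 14:30-15:00 at 30 minutes.

30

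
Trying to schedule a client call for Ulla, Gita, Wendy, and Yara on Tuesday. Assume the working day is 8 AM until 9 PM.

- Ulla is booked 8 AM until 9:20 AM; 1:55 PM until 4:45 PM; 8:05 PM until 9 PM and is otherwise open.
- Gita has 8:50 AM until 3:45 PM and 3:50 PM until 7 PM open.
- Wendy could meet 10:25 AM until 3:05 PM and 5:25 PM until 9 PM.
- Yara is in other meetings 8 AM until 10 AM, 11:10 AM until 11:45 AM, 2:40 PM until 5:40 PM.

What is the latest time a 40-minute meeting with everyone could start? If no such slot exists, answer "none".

Ulla free: 09:20-13:55, 16:45-20:05 (invert busy blocks within the working day).
Gita free: 08:50-15:45, 15:50-19:00.
Wendy free: 10:25-15:05, 17:25-21:00.
Yara free: 10:00-11:10, 11:45-14:40, 17:40-21:00 (invert busy blocks within the working day).
Ulla ∩ Gita: 09:20-13:55, 16:45-19:00.
Ulla ∩ Gita ∩ Wendy: 10:25-13:55, 17:25-19:00.
Ulla ∩ Gita ∩ Wendy ∩ Yara: 10:25-11:10, 11:45-13:55, 17:40-19:00.
The last common window of at least 40 minutes is 17:40-19:00; a 40-minute meeting can start as late as 18:20 and still end by 19:00.

18:20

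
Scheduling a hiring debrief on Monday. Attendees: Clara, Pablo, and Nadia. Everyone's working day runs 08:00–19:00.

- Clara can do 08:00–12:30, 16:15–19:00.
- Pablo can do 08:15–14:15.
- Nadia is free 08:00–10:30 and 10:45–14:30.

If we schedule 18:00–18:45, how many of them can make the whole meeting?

1

Clara can make the full 18:00-18:45 slot — that's 1.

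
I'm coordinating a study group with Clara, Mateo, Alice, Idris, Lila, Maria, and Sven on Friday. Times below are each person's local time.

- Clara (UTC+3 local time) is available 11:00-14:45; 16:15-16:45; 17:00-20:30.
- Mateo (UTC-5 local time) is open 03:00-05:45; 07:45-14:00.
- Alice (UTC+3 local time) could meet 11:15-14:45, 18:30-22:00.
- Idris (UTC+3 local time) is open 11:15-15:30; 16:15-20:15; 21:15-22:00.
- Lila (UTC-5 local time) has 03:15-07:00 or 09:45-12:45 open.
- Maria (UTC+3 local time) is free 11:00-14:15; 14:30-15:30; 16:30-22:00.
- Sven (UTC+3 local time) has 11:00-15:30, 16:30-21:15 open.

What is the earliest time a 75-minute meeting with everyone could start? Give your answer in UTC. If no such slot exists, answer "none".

Clara in UTC: 08:00-11:45, 13:15-13:45, 14:00-17:30 (subtract 3h to convert from UTC+3).
Mateo in UTC: 08:00-10:45, 12:45-19:00 (add 5h to convert from UTC-5).
Alice in UTC: 08:15-11:45, 15:30-19:00 (subtract 3h to convert from UTC+3).
Idris in UTC: 08:15-12:30, 13:15-17:15, 18:15-19:00 (subtract 3h to convert from UTC+3).
Lila in UTC: 08:15-12:00, 14:45-17:45 (add 5h to convert from UTC-5).
Maria in UTC: 08:00-11:15, 11:30-12:30, 13:30-19:00 (subtract 3h to convert from UTC+3).
Sven in UTC: 08:00-12:30, 13:30-18:15 (subtract 3h to convert from UTC+3).
Clara ∩ Mateo: 08:00-10:45, 13:15-13:45, 14:00-17:30.
Clara ∩ Mateo ∩ Alice: 08:15-10:45, 15:30-17:30.
Clara ∩ Mateo ∩ Alice ∩ Idris: 08:15-10:45, 15:30-17:15.
Clara ∩ Mateo ∩ Alice ∩ Idris ∩ Lila: 08:15-10:45, 15:30-17:15.
Clara ∩ Mateo ∩ Alice ∩ Idris ∩ Lila ∩ Maria: 08:15-10:45, 15:30-17:15.
Clara ∩ Mateo ∩ Alice ∩ Idris ∩ Lila ∩ Maria ∩ Sven: 08:15-10:45, 15:30-17:15.
The first common window of at least 75 minutes is 08:15-10:45, so the earliest start is 08:15.

08:15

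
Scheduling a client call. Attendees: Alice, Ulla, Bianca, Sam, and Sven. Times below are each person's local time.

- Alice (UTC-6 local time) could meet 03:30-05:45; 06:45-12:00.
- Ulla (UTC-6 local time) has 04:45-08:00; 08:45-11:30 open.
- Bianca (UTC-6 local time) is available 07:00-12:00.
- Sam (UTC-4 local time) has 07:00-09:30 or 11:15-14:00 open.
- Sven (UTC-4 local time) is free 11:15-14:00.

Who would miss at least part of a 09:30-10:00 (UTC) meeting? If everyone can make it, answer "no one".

Alice in UTC: 09:30-11:45, 12:45-18:00 (add 6h to convert from UTC-6).
Ulla in UTC: 10:45-14:00, 14:45-17:30 (add 6h to convert from UTC-6).
Bianca in UTC: 13:00-18:00 (add 6h to convert from UTC-6).
Sam in UTC: 11:00-13:30, 15:15-18:00 (add 4h to convert from UTC-4).
Sven in UTC: 15:15-18:00 (add 4h to convert from UTC-4).
Alice: free for 09:30-10:00. Ulla: not fully free for 09:30-10:00. Bianca: not fully free for 09:30-10:00. Sam: not fully free for 09:30-10:00. Sven: not fully free for 09:30-10:00.

Bianca, Sam, Sven, Ulla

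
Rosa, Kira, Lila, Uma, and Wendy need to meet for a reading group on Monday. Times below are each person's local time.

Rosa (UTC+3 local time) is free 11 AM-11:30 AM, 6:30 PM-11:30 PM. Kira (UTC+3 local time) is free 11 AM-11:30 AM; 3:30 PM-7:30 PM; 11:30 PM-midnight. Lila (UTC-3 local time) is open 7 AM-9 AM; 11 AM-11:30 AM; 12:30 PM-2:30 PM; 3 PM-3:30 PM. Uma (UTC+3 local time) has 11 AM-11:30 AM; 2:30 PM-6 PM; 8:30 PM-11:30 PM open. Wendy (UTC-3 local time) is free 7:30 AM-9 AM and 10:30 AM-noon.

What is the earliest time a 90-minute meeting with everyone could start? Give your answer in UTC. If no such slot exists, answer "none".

Rosa in UTC: 08:00-08:30, 15:30-20:30 (subtract 3h to convert from UTC+3).
Kira in UTC: 08:00-08:30, 12:30-16:30, 20:30-21:00 (subtract 3h to convert from UTC+3).
Lila in UTC: 10:00-12:00, 14:00-14:30, 15:30-17:30, 18:00-18:30 (add 3h to convert from UTC-3).
Uma in UTC: 08:00-08:30, 11:30-15:00, 17:30-20:30 (subtract 3h to convert from UTC+3).
Wendy in UTC: 10:30-12:00, 13:30-15:00 (add 3h to convert from UTC-3).
Rosa ∩ Kira: 08:00-08:30, 15:30-16:30.
Rosa ∩ Kira ∩ Lila: 15:30-16:30.
Rosa ∩ Kira ∩ Lila ∩ Uma: ∅.
Rosa ∩ Kira ∩ Lila ∩ Uma ∩ Wendy: ∅.
There is no time when everyone is free.
No common window is at least 90 minutes long.

none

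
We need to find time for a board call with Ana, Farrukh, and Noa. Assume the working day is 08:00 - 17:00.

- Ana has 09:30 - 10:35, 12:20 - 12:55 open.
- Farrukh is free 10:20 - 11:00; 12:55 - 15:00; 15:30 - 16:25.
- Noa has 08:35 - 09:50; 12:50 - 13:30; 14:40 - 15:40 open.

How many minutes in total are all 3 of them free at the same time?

Ana ∩ Farrukh: 10:20-10:35.
Ana ∩ Farrukh ∩ Noa: ∅.
There is no time when everyone is free.
There is no common window, so the total is 0 minutes.

0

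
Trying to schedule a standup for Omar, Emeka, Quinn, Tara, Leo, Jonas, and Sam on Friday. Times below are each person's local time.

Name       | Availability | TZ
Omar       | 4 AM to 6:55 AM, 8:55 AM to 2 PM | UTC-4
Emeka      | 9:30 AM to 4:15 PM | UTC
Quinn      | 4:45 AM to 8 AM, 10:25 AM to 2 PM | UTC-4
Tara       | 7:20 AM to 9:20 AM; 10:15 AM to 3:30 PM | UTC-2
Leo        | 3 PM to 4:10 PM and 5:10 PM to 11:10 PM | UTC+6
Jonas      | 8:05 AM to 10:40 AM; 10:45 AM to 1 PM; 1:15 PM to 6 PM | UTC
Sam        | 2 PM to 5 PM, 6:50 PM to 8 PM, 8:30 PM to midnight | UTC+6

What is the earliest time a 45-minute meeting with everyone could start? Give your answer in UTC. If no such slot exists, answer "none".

Omar in UTC: 08:00-10:55, 12:55-18:00 (add 4h to convert from UTC-4).
Emeka in UTC: 09:30-16:15.
Quinn in UTC: 08:45-12:00, 14:25-18:00 (add 4h to convert from UTC-4).
Tara in UTC: 09:20-11:20, 12:15-17:30 (add 2h to convert from UTC-2).
Leo in UTC: 09:00-10:10, 11:10-17:10 (subtract 6h to convert from UTC+6).
Jonas in UTC: 08:05-10:40, 10:45-13:00, 13:15-18:00.
Sam in UTC: 08:00-11:00, 12:50-14:00, 14:30-18:00 (subtract 6h to convert from UTC+6).
Omar ∩ Emeka: 09:30-10:55, 12:55-16:15.
Omar ∩ Emeka ∩ Quinn: 09:30-10:55, 14:25-16:15.
Omar ∩ Emeka ∩ Quinn ∩ Tara: 09:30-10:55, 14:25-16:15.
Omar ∩ Emeka ∩ Quinn ∩ Tara ∩ Leo: 09:30-10:10, 14:25-16:15.
Omar ∩ Emeka ∩ Quinn ∩ Tara ∩ Leo ∩ Jonas: 09:30-10:10, 14:25-16:15.
Omar ∩ Emeka ∩ Quinn ∩ Tara ∩ Leo ∩ Jonas ∩ Sam: 09:30-10:10, 14:30-16:15.
Those are the intersection windows.
The first common window of at least 45 minutes is 14:30-16:15, so the earliest start is 14:30.

14:30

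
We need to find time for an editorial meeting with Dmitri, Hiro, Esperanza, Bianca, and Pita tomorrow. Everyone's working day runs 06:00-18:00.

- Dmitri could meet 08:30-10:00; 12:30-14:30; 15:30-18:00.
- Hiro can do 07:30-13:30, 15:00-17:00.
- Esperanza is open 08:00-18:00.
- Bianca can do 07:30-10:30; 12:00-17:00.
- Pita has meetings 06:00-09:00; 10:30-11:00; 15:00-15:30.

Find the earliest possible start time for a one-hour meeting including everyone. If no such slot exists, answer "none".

Dmitri free: 08:30-10:00, 12:30-14:30, 15:30-18:00.
Hiro free: 07:30-13:30, 15:00-17:00.
Esperanza free: 08:00-18:00.
Bianca free: 07:30-10:30, 12:00-17:00.
Pita free: 09:00-10:30, 11:00-15:00, 15:30-18:00 (invert busy blocks within the working day).
Dmitri ∩ Hiro: 08:30-10:00, 12:30-13:30, 15:30-17:00.
Dmitri ∩ Hiro ∩ Esperanza: 08:30-10:00, 12:30-13:30, 15:30-17:00.
Dmitri ∩ Hiro ∩ Esperanza ∩ Bianca: 08:30-10:00, 12:30-13:30, 15:30-17:00.
Dmitri ∩ Hiro ∩ Esperanza ∩ Bianca ∩ Pita: 09:00-10:00, 12:30-13:30, 15:30-17:00.
The first common window of at least 60 minutes is 09:00-10:00, so the earliest start is 09:00.

09:00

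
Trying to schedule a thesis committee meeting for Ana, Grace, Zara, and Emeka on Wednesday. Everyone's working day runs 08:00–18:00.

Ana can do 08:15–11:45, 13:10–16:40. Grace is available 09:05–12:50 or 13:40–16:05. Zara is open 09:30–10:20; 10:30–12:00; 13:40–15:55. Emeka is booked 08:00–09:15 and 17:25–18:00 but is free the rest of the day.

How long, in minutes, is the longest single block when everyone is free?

135

Ana free: 08:15-11:45, 13:10-16:40.
Grace free: 09:05-12:50, 13:40-16:05.
Zara free: 09:30-10:20, 10:30-12:00, 13:40-15:55.
Emeka free: 09:15-17:25 (invert busy blocks within the working day).
Ana ∩ Grace: 09:05-11:45, 13:40-16:05.
Ana ∩ Grace ∩ Zara: 09:30-10:20, 10:30-11:45, 13:40-15:55.
Ana ∩ Grace ∩ Zara ∩ Emeka: 09:30-10:20, 10:30-11:45, 13:40-15:55.
So the common availability across everyone is 09:30-10:20, 10:30-11:45, 13:40-15:55.
The longest is 13:40-15:55 at 135 minutes.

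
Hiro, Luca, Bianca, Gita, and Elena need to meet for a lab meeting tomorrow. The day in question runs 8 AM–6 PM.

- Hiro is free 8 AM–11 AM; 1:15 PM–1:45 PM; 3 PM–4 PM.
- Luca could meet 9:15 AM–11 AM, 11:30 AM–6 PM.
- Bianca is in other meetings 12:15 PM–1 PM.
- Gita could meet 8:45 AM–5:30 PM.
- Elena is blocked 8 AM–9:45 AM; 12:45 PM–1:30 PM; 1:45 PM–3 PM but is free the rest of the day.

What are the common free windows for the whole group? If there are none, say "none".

Hiro free: 08:00-11:00, 13:15-13:45, 15:00-16:00.
Luca free: 09:15-11:00, 11:30-18:00.
Bianca free: 08:00-12:15, 13:00-18:00 (invert busy blocks within the working day).
Gita free: 08:45-17:30.
Elena free: 09:45-12:45, 13:30-13:45, 15:00-18:00 (invert busy blocks within the working day).
Hiro ∩ Luca: 09:15-11:00, 13:15-13:45, 15:00-16:00.
Hiro ∩ Luca ∩ Bianca: 09:15-11:00, 13:15-13:45, 15:00-16:00.
Hiro ∩ Luca ∩ Bianca ∩ Gita: 09:15-11:00, 13:15-13:45, 15:00-16:00.
Hiro ∩ Luca ∩ Bianca ∩ Gita ∩ Elena: 09:45-11:00, 13:30-13:45, 15:00-16:00.

09:45-11:00, 13:30-13:45, 15:00-16:00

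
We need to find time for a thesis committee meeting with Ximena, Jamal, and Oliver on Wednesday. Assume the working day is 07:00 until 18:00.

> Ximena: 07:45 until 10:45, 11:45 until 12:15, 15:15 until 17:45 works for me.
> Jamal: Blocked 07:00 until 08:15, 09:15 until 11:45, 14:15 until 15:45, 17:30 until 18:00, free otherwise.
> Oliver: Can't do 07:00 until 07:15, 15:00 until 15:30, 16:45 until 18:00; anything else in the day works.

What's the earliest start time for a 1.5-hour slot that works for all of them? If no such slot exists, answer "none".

none

Ximena free: 07:45-10:45, 11:45-12:15, 15:15-17:45.
Jamal free: 08:15-09:15, 11:45-14:15, 15:45-17:30 (invert busy blocks within the working day).
Oliver free: 07:15-15:00, 15:30-16:45 (invert busy blocks within the working day).
Ximena ∩ Jamal: 08:15-09:15, 11:45-12:15, 15:45-17:30.
Ximena ∩ Jamal ∩ Oliver: 08:15-09:15, 11:45-12:15, 15:45-16:45.
Those are the intersection windows.
No common window is at least 90 minutes long.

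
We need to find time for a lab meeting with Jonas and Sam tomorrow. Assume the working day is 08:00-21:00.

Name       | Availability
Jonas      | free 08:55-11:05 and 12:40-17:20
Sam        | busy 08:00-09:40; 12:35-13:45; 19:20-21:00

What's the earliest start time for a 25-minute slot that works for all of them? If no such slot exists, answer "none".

Jonas free: 08:55-11:05, 12:40-17:20.
Sam free: 09:40-12:35, 13:45-19:20 (invert busy blocks within the working day).
Jonas ∩ Sam: 09:40-11:05, 13:45-17:20.
Those are the intersection windows.
The first common window of at least 25 minutes is 09:40-11:05, so the earliest start is 09:40.

09:40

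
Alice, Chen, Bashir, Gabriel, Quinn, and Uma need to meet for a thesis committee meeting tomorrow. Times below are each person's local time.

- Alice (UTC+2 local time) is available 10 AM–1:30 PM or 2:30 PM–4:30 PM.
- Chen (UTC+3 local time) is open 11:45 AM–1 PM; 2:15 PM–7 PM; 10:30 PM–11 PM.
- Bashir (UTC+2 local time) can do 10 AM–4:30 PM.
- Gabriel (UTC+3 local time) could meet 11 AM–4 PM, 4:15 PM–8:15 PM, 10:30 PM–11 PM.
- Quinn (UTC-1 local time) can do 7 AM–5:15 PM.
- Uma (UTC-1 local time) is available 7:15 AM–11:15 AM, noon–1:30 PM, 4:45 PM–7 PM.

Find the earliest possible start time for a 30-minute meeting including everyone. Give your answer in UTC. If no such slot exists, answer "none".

Alice in UTC: 08:00-11:30, 12:30-14:30 (subtract 2h to convert from UTC+2).
Chen in UTC: 08:45-10:00, 11:15-16:00, 19:30-20:00 (subtract 3h to convert from UTC+3).
Bashir in UTC: 08:00-14:30 (subtract 2h to convert from UTC+2).
Gabriel in UTC: 08:00-13:00, 13:15-17:15, 19:30-20:00 (subtract 3h to convert from UTC+3).
Quinn in UTC: 08:00-18:15 (add 1h to convert from UTC-1).
Uma in UTC: 08:15-12:15, 13:00-14:30, 17:45-20:00 (add 1h to convert from UTC-1).
Alice ∩ Chen: 08:45-10:00, 11:15-11:30, 12:30-14:30.
Alice ∩ Chen ∩ Bashir: 08:45-10:00, 11:15-11:30, 12:30-14:30.
Alice ∩ Chen ∩ Bashir ∩ Gabriel: 08:45-10:00, 11:15-11:30, 12:30-13:00, 13:15-14:30.
Alice ∩ Chen ∩ Bashir ∩ Gabriel ∩ Quinn: 08:45-10:00, 11:15-11:30, 12:30-13:00, 13:15-14:30.
Alice ∩ Chen ∩ Bashir ∩ Gabriel ∩ Quinn ∩ Uma: 08:45-10:00, 11:15-11:30, 13:15-14:30.
The first common window of at least 30 minutes is 08:45-10:00, so the earliest start is 08:45.

08:45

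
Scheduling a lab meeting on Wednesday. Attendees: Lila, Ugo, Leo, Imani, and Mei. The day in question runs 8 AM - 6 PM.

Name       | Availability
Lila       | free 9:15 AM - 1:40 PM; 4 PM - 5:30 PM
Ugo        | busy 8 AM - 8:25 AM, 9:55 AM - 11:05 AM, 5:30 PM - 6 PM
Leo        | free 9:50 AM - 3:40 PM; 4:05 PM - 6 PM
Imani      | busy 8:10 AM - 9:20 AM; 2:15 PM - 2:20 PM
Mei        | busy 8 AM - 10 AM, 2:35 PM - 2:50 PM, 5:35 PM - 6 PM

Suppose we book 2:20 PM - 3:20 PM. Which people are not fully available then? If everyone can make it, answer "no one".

Lila, Mei

Lila free: 09:15-13:40, 16:00-17:30.
Ugo free: 08:25-09:55, 11:05-17:30 (invert busy blocks within the working day).
Leo free: 09:50-15:40, 16:05-18:00.
Imani free: 08:00-08:10, 09:20-14:15, 14:20-18:00 (invert busy blocks within the working day).
Mei free: 10:00-14:35, 14:50-17:35 (invert busy blocks within the working day).
Lila: not fully free for 14:20-15:20. Ugo: free for 14:20-15:20. Leo: free for 14:20-15:20. Imani: free for 14:20-15:20. Mei: not fully free for 14:20-15:20.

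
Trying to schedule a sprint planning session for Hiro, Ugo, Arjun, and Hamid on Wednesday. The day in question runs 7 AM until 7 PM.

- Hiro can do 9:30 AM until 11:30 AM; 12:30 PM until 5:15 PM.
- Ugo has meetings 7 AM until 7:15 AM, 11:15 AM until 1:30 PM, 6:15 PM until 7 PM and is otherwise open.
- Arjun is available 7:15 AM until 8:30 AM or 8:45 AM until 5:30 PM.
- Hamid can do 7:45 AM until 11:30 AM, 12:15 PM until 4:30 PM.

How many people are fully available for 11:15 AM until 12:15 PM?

Hiro free: 09:30-11:30, 12:30-17:15.
Ugo free: 07:15-11:15, 13:30-18:15 (invert busy blocks within the working day).
Arjun free: 07:15-08:30, 08:45-17:30.
Hamid free: 07:45-11:30, 12:15-16:30.
Arjun can make the full 11:15-12:15 slot — that's 1.

1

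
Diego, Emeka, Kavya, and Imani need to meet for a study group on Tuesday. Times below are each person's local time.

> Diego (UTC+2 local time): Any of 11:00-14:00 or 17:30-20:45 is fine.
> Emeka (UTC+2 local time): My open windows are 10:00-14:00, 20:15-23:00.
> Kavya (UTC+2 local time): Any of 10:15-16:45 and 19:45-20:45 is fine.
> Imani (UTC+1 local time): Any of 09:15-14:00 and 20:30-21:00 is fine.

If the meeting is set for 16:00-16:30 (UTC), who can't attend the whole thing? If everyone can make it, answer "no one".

Emeka, Imani, Kavya

Diego in UTC: 09:00-12:00, 15:30-18:45 (subtract 2h to convert from UTC+2).
Emeka in UTC: 08:00-12:00, 18:15-21:00 (subtract 2h to convert from UTC+2).
Kavya in UTC: 08:15-14:45, 17:45-18:45 (subtract 2h to convert from UTC+2).
Imani in UTC: 08:15-13:00, 19:30-20:00 (subtract 1h to convert from UTC+1).
Diego: free for 16:00-16:30. Emeka: not fully free for 16:00-16:30. Kavya: not fully free for 16:00-16:30. Imani: not fully free for 16:00-16:30.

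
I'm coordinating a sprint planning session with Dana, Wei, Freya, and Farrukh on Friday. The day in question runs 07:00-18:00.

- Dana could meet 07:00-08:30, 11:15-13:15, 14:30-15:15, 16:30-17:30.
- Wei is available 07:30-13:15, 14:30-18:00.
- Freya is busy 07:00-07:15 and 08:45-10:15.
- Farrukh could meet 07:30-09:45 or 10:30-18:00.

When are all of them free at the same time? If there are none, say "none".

07:30-08:30, 11:15-13:15, 14:30-15:15, 16:30-17:30

Dana free: 07:00-08:30, 11:15-13:15, 14:30-15:15, 16:30-17:30.
Wei free: 07:30-13:15, 14:30-18:00.
Freya free: 07:15-08:45, 10:15-18:00 (invert busy blocks within the working day).
Farrukh free: 07:30-09:45, 10:30-18:00.
Dana ∩ Wei: 07:30-08:30, 11:15-13:15, 14:30-15:15, 16:30-17:30.
Dana ∩ Wei ∩ Freya: 07:30-08:30, 11:15-13:15, 14:30-15:15, 16:30-17:30.
Dana ∩ Wei ∩ Freya ∩ Farrukh: 07:30-08:30, 11:15-13:15, 14:30-15:15, 16:30-17:30.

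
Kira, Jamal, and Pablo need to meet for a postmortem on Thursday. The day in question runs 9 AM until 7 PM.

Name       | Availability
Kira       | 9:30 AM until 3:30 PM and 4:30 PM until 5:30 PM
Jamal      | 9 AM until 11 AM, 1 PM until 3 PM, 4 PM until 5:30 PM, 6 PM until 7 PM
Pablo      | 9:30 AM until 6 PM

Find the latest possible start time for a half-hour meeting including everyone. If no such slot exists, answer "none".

17:00

Kira ∩ Jamal: 09:30-11:00, 13:00-15:00, 16:30-17:30.
Kira ∩ Jamal ∩ Pablo: 09:30-11:00, 13:00-15:00, 16:30-17:30.
The last common window of at least 30 minutes is 16:30-17:30; a 30-minute meeting can start as late as 17:00 and still end by 17:30.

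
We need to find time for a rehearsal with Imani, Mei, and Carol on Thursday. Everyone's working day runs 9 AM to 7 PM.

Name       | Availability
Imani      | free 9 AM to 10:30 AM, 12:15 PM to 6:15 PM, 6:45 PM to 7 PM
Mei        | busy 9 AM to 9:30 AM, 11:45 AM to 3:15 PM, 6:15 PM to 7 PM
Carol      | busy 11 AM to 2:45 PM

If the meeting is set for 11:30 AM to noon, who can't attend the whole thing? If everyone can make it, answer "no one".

Imani free: 09:00-10:30, 12:15-18:15, 18:45-19:00.
Mei free: 09:30-11:45, 15:15-18:15 (invert busy blocks within the working day).
Carol free: 09:00-11:00, 14:45-19:00 (invert busy blocks within the working day).
Imani: not fully free for 11:30-12:00. Mei: not fully free for 11:30-12:00. Carol: not fully free for 11:30-12:00.

Carol, Imani, Mei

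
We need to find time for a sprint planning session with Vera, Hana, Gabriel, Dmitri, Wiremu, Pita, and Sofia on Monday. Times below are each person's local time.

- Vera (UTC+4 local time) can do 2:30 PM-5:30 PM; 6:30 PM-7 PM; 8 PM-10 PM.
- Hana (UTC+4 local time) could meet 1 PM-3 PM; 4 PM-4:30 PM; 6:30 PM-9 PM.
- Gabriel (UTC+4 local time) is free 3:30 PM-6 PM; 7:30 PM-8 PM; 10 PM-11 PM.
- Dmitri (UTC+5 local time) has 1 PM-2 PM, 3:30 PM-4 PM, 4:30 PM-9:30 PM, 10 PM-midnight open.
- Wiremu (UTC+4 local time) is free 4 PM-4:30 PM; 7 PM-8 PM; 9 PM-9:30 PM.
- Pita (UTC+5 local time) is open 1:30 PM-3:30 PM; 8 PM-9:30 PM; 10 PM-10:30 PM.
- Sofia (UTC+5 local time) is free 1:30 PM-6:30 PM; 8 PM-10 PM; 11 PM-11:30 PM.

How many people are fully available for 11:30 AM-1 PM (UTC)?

Vera in UTC: 10:30-13:30, 14:30-15:00, 16:00-18:00 (subtract 4h to convert from UTC+4).
Hana in UTC: 09:00-11:00, 12:00-12:30, 14:30-17:00 (subtract 4h to convert from UTC+4).
Gabriel in UTC: 11:30-14:00, 15:30-16:00, 18:00-19:00 (subtract 4h to convert from UTC+4).
Dmitri in UTC: 08:00-09:00, 10:30-11:00, 11:30-16:30, 17:00-19:00 (subtract 5h to convert from UTC+5).
Wiremu in UTC: 12:00-12:30, 15:00-16:00, 17:00-17:30 (subtract 4h to convert from UTC+4).
Pita in UTC: 08:30-10:30, 15:00-16:30, 17:00-17:30 (subtract 5h to convert from UTC+5).
Sofia in UTC: 08:30-13:30, 15:00-17:00, 18:00-18:30 (subtract 5h to convert from UTC+5).
Vera, Gabriel, Dmitri, and Sofia can make the full 11:30-13:00 slot — that's 4.

4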